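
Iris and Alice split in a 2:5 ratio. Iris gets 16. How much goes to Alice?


Find the multiplier:
16 / 2 = 8
Apply to Alice's share:
5 x 8 = 40

40


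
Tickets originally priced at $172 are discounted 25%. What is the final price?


Calculate the discount amount:
25% of $172 = $43
Subtract from original:
$172 - $43 = $129

$129


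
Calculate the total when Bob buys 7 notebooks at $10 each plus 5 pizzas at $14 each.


Cost of notebooks:
7 x $10 = $70
Cost of pizzas:
5 x $14 = $70
Add both:
$70 + $70 = $140

$140


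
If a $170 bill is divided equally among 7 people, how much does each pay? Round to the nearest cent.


Total bill: $170
Number of people: 7
Each pays: $170 / 7 = $24.2857... ≈ $24.29

$24.29


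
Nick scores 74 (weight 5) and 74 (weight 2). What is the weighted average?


Weighted sum:
5 x 74 + 2 x 74 = 518
Total weight:
5 + 2 = 7
Weighted average:
518 / 7 = 74

74


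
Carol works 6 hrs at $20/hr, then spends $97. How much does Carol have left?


Calculate earnings:
6 x $20 = $120
Subtract spending:
$120 - $97 = $23

$23


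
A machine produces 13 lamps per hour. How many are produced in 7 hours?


Production rate: 13 lamps per hour
Time: 7 hours
Total: 13 x 7 = 91 lamps

91 lamps


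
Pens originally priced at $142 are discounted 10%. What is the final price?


Calculate the discount amount:
10% of $142 = $14.20
Subtract from original:
$142 - $14.20 = $127.80

$127.80


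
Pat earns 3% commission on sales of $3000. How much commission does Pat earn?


Convert rate to decimal:
3% = 0.03
Multiply by sales:
$3000 x 0.03 = $90

$90


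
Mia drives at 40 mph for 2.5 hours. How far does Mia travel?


Use the formula: distance = speed x time
Speed = 40 mph, Time = 2.5 hours
40 x 2.5 = 100 miles

100 miles


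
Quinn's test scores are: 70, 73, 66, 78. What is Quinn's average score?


Add the scores:
70 + 73 + 66 + 78 = 287
Divide by the number of tests:
287 / 4 = 71.75

71.75


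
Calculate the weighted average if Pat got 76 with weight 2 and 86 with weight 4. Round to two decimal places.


Weighted sum:
2 x 76 + 4 x 86 = 496
Total weight:
2 + 4 = 6
Weighted average:
496 / 6 = 82.6666... ≈ 82.67

82.67


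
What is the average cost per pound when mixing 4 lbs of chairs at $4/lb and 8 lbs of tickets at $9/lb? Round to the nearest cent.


Cost of chairs:
4 x $4 = $16
Cost of tickets:
8 x $9 = $72
Total cost: $16 + $72 = $88
Total weight: 12 lbs
Average: $88 / 12 = $7.3333... ≈ $7.33/lb

$7.33/lb


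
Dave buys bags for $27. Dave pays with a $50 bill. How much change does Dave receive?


Start with the amount paid:
$50
Subtract the price:
$50 - $27 = $23

$23


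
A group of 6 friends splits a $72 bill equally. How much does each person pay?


Total bill: $72
Number of people: 6
Each pays: $72 / 6 = $12

$12


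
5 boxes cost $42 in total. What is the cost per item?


Total cost: $42
Number of items: 5
Unit price: $42 / 5 = $8.40

$8.40


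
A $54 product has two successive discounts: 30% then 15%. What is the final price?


First discount:
30% of $54 = $16.20
Price after first discount:
$54 - $16.20 = $37.80
Second discount:
15% of $37.80 = $5.67
Final price:
$37.80 - $5.67 = $32.13

$32.13


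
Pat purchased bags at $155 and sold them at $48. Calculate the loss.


Selling price = $48
Cost price = $155
Loss = cost price - selling price:
Loss = $155 - $48 = $107

$107


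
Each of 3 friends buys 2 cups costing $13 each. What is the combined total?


Cost per person:
2 x $13 = $26
Group total:
3 x $26 = $78

$78


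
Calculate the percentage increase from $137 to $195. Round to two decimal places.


Find the absolute change:
|195 - 137| = 58
Divide by original and multiply by 100:
58 / 137 x 100 = 42.3357...% ≈ 42.34%

42.34%


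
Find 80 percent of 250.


Convert percentage to decimal:
80% = 0.8
Multiply:
250 x 0.8 = 200

200


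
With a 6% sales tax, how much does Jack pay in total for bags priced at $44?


Calculate the tax:
6% of $44 = $2.64
Add tax to price:
$44 + $2.64 = $46.64

$46.64


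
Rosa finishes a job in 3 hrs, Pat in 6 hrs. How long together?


Rosa's rate: 1/3 of the job per hour
Pat's rate: 1/6 of the job per hour
Combined rate: 1/3 + 1/6 = 1/2 per hour
Time = 1 / (1/2) = 2 hours

2 hours


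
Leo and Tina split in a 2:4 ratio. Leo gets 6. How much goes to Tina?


Find the multiplier:
6 / 2 = 3
Apply to Tina's share:
4 x 3 = 12

12


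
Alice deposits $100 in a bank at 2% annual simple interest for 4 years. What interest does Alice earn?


Use the formula I = P x R x T / 100
P x R x T = 100 x 2 x 4 = 800
I = 800 / 100 = $8

$8


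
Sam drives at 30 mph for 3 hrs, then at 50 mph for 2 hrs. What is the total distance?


Leg 1 distance:
30 x 3 = 90 miles
Leg 2 distance:
50 x 2 = 100 miles
Total distance:
90 + 100 = 190 miles

190 miles


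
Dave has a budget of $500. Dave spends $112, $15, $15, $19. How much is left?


Add up expenses:
$112 + $15 + $15 + $19 = $161
Subtract from budget:
$500 - $161 = $339

$339


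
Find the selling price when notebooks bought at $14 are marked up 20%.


Calculate the markup amount:
20% of $14 = $2.80
Add to cost:
$14 + $2.80 = $16.80

$16.80


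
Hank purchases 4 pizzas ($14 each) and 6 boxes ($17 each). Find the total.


Cost of pizzas:
4 x $14 = $56
Cost of boxes:
6 x $17 = $102
Add both:
$56 + $102 = $158

$158


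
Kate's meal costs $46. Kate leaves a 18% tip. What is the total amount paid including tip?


Calculate the tip:
18% of $46 = $8.28
Add tip to meal cost:
$46 + $8.28 = $54.28

$54.28


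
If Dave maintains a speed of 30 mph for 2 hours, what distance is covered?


Use the formula: distance = speed x time
Speed = 30 mph, Time = 2 hours
30 x 2 = 60 miles

60 miles


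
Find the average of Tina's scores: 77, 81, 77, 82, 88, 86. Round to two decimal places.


Add the scores:
77 + 81 + 77 + 82 + 88 + 86 = 491
Divide by the number of tests:
491 / 6 = 81.8333... ≈ 81.83

81.83


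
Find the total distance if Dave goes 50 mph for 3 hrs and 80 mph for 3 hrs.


Leg 1 distance:
50 x 3 = 150 miles
Leg 2 distance:
80 x 3 = 240 miles
Total distance:
150 + 240 = 390 miles

390 miles


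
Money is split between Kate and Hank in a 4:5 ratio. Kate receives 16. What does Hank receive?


Find the multiplier:
16 / 4 = 4
Apply to Hank's share:
5 x 4 = 20

20


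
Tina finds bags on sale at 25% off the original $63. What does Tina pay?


Calculate the discount amount:
25% of $63 = $15.75
Subtract from original:
$63 - $15.75 = $47.25

$47.25


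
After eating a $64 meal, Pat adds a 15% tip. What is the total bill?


Calculate the tip:
15% of $64 = $9.60
Add tip to meal cost:
$64 + $9.60 = $73.60

$73.60


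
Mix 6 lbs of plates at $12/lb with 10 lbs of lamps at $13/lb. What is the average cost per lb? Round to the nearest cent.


Cost of plates:
6 x $12 = $72
Cost of lamps:
10 x $13 = $130
Total cost: $72 + $130 = $202
Total weight: 16 lbs
Average: $202 / 16 = $12.625 ≈ $12.63/lb

$12.63/lb


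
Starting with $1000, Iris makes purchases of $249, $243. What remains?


Add up expenses:
$249 + $243 = $492
Subtract from budget:
$1000 - $492 = $508

$508


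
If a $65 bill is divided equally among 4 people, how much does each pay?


Total bill: $65
Number of people: 4
Each pays: $65 / 4 = $16.25

$16.25


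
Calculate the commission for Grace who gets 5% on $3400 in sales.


Convert rate to decimal:
5% = 0.05
Multiply by sales:
$3400 x 0.05 = $170

$170


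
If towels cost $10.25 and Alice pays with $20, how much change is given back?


Start with the amount paid:
$20
Subtract the price:
$20 - $10.25 = $9.75

$9.75


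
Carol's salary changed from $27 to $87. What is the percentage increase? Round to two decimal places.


Find the absolute change:
|87 - 27| = 60
Divide by original and multiply by 100:
60 / 27 x 100 = 222.2222...% ≈ 222.22%

222.22%


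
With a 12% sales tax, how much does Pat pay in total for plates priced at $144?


Calculate the tax:
12% of $144 = $17.28
Add tax to price:
$144 + $17.28 = $161.28

$161.28


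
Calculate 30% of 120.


Convert percentage to decimal:
30% = 0.3
Multiply:
120 x 0.3 = 36

36


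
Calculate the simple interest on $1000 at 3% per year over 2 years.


Use the formula I = P x R x T / 100
P x R x T = 1000 x 3 x 2 = 6000
I = 6000 / 100 = $60

$60


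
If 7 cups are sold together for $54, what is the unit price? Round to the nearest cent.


Total cost: $54
Number of items: 7
Unit price: $54 / 7 = $7.7142... ≈ $7.71

$7.71


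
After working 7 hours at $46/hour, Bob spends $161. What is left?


Calculate earnings:
7 x $46 = $322
Subtract spending:
$322 - $161 = $161

$161


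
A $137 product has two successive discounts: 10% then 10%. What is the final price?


First discount:
10% of $137 = $13.70
Price after first discount:
$137 - $13.70 = $123.30
Second discount:
10% of $123.30 = $12.33
Final price:
$123.30 - $12.33 = $110.97

$110.97


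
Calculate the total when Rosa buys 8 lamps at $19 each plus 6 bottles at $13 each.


Cost of lamps:
8 x $19 = $152
Cost of bottles:
6 x $13 = $78
Add both:
$152 + $78 = $230

$230


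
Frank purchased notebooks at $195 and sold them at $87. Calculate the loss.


Selling price = $87
Cost price = $195
Loss = cost price - selling price:
Loss = $195 - $87 = $108

$108


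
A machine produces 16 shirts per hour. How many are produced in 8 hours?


Production rate: 16 shirts per hour
Time: 8 hours
Total: 16 x 8 = 128 shirts

128 shirts


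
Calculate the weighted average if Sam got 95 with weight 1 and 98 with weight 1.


Weighted sum:
1 x 95 + 1 x 98 = 193
Total weight:
1 + 1 = 2
Weighted average:
193 / 2 = 96.5

96.5


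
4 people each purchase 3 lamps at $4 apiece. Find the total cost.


Cost per person:
3 x $4 = $12
Group total:
4 x $12 = $48

$48


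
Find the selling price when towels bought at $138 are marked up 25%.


Calculate the markup amount:
25% of $138 = $34.50
Add to cost:
$138 + $34.50 = $172.50

$172.50


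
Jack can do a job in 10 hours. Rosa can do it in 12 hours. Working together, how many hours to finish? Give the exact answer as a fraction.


Jack's rate: 1/10 of the job per hour
Rosa's rate: 1/12 of the job per hour
Combined rate: 1/10 + 1/12 = 11/60 per hour
Time = 1 / (11/60) = 60/11 hours (≈ 5.45 hours)

60/11 hours


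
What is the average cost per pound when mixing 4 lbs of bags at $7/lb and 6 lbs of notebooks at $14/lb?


Cost of bags:
4 x $7 = $28
Cost of notebooks:
6 x $14 = $84
Total cost: $28 + $84 = $112
Total weight: 10 lbs
Average: $112 / 10 = $11.20/lb

$11.20/lb


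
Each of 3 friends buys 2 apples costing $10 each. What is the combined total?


Cost per person:
2 x $10 = $20
Group total:
3 x $20 = $60

$60


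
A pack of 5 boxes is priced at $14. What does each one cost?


Total cost: $14
Number of items: 5
Unit price: $14 / 5 = $2.80

$2.80


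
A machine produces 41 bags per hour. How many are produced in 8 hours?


Production rate: 41 bags per hour
Time: 8 hours
Total: 41 x 8 = 328 bags

328 bags


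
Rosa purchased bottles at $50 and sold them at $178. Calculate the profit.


Selling price = $178
Cost price = $50
Profit = selling price - cost price:
Profit = $178 - $50 = $128

$128


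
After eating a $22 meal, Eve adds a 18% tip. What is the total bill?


Calculate the tip:
18% of $22 = $3.96
Add tip to meal cost:
$22 + $3.96 = $25.96

$25.96


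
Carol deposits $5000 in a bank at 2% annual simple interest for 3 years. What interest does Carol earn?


Use the formula I = P x R x T / 100
P x R x T = 5000 x 2 x 3 = 30000
I = 30000 / 100 = $300

$300


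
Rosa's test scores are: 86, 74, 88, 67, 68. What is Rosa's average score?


Add the scores:
86 + 74 + 88 + 67 + 68 = 383
Divide by the number of tests:
383 / 5 = 76.6

76.6


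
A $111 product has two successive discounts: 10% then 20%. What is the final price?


First discount:
10% of $111 = $11.10
Price after first discount:
$111 - $11.10 = $99.90
Second discount:
20% of $99.90 = $19.98
Final price:
$99.90 - $19.98 = $79.92

$79.92


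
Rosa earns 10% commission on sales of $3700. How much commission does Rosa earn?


Convert rate to decimal:
10% = 0.1
Multiply by sales:
$3700 x 0.1 = $370

$370


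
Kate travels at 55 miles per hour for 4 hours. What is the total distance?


Use the formula: distance = speed x time
Speed = 55 mph, Time = 4 hours
55 x 4 = 220 miles

220 miles


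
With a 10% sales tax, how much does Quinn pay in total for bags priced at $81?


Calculate the tax:
10% of $81 = $8.10
Add tax to price:
$81 + $8.10 = $89.10

$89.10


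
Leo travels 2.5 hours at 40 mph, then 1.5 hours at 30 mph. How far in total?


Leg 1 distance:
40 x 2.5 = 100 miles
Leg 2 distance:
30 x 1.5 = 45 miles
Total distance:
100 + 45 = 145 miles

145 miles


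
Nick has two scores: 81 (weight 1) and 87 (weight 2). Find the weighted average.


Weighted sum:
1 x 81 + 2 x 87 = 255
Total weight:
1 + 2 = 3
Weighted average:
255 / 3 = 85

85


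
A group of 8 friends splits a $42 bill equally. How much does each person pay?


Total bill: $42
Number of people: 8
Each pays: $42 / 8 = $5.25

$5.25


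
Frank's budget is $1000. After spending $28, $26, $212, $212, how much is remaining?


Add up expenses:
$28 + $26 + $212 + $212 = $478
Subtract from budget:
$1000 - $478 = $522

$522


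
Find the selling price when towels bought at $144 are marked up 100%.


Calculate the markup amount:
100% of $144 = $144
Add to cost:
$144 + $144 = $288

$288


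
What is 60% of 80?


Convert percentage to decimal:
60% = 0.6
Multiply:
80 x 0.6 = 48

48


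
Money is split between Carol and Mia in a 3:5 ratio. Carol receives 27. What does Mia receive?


Find the multiplier:
27 / 3 = 9
Apply to Mia's share:
5 x 9 = 45

45


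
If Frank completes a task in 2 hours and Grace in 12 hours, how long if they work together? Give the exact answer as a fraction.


Frank's rate: 1/2 of the job per hour
Grace's rate: 1/12 of the job per hour
Combined rate: 1/2 + 1/12 = 7/12 per hour
Time = 1 / (7/12) = 12/7 hours (≈ 1.71 hours)

12/7 hours


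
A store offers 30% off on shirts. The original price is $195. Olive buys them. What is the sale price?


Calculate the discount amount:
30% of $195 = $58.50
Subtract from original:
$195 - $58.50 = $136.50

$136.50


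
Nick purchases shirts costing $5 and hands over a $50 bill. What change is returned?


Start with the amount paid:
$50
Subtract the price:
$50 - $5 = $45

$45


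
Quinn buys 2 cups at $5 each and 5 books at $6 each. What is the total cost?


Cost of cups:
2 x $5 = $10
Cost of books:
5 x $6 = $30
Add both:
$10 + $30 = $40

$40


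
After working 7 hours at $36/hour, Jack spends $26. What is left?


Calculate earnings:
7 x $36 = $252
Subtract spending:
$252 - $26 = $226

$226


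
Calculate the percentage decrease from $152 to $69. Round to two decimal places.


Find the absolute change:
|69 - 152| = 83
Divide by original and multiply by 100:
83 / 152 x 100 = 54.6052...% ≈ 54.61%

54.61%


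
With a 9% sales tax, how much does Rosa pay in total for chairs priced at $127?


Calculate the tax:
9% of $127 = $11.43
Add tax to price:
$127 + $11.43 = $138.43

$138.43


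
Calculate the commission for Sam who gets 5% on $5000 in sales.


Convert rate to decimal:
5% = 0.05
Multiply by sales:
$5000 x 0.05 = $250

$250


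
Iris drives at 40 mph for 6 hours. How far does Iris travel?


Use the formula: distance = speed x time
Speed = 40 mph, Time = 6 hours
40 x 6 = 240 miles

240 miles


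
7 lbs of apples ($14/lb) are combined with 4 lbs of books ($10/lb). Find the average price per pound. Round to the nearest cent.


Cost of apples:
7 x $14 = $98
Cost of books:
4 x $10 = $40
Total cost: $98 + $40 = $138
Total weight: 11 lbs
Average: $138 / 11 = $12.5454... ≈ $12.55/lb

$12.55/lb


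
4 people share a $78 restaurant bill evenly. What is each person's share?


Total bill: $78
Number of people: 4
Each pays: $78 / 4 = $19.50

$19.50


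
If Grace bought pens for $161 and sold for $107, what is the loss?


Selling price = $107
Cost price = $161
Loss = cost price - selling price:
Loss = $161 - $107 = $54

$54


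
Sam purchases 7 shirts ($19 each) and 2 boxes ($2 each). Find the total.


Cost of shirts:
7 x $19 = $133
Cost of boxes:
2 x $2 = $4
Add both:
$133 + $4 = $137

$137


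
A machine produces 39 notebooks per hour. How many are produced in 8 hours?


Production rate: 39 notebooks per hour
Time: 8 hours
Total: 39 x 8 = 312 notebooks

312 notebooks


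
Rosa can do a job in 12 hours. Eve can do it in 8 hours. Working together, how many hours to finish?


Rosa's rate: 1/12 of the job per hour
Eve's rate: 1/8 of the job per hour
Combined rate: 1/12 + 1/8 = 5/24 per hour
Time = 1 / (5/24) = 24/5 = 4.8 hours

4.8 hours


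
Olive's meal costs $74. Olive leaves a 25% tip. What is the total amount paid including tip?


Calculate the tip:
25% of $74 = $18.50
Add tip to meal cost:
$74 + $18.50 = $92.50

$92.50


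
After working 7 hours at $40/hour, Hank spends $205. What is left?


Calculate earnings:
7 x $40 = $280
Subtract spending:
$280 - $205 = $75

$75


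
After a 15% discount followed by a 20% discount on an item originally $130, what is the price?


First discount:
15% of $130 = $19.50
Price after first discount:
$130 - $19.50 = $110.50
Second discount:
20% of $110.50 = $22.10
Final price:
$110.50 - $22.10 = $88.40

$88.40


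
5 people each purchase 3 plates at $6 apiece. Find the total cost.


Cost per person:
3 x $6 = $18
Group total:
5 x $18 = $90

$90


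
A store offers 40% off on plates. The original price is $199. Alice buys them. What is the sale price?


Calculate the discount amount:
40% of $199 = $79.60
Subtract from original:
$199 - $79.60 = $119.40

$119.40


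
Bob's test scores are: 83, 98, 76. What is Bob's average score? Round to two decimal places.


Add the scores:
83 + 98 + 76 = 257
Divide by the number of tests:
257 / 3 = 85.6666... ≈ 85.67

85.67


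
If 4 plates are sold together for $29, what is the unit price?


Total cost: $29
Number of items: 4
Unit price: $29 / 4 = $7.25

$7.25


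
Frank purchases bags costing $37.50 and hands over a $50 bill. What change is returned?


Start with the amount paid:
$50
Subtract the price:
$50 - $37.50 = $12.50

$12.50


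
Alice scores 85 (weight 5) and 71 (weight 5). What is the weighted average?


Weighted sum:
5 x 85 + 5 x 71 = 780
Total weight:
5 + 5 = 10
Weighted average:
780 / 10 = 78

78


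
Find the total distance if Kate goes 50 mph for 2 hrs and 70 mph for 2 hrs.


Leg 1 distance:
50 x 2 = 100 miles
Leg 2 distance:
70 x 2 = 140 miles
Total distance:
100 + 140 = 240 miles

240 miles


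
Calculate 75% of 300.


Convert percentage to decimal:
75% = 0.75
Multiply:
300 x 0.75 = 225

225


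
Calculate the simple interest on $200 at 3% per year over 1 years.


Use the formula I = P x R x T / 100
P x R x T = 200 x 3 x 1 = 600
I = 600 / 100 = $6

$6


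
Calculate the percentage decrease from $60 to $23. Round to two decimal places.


Find the absolute change:
|23 - 60| = 37
Divide by original and multiply by 100:
37 / 60 x 100 = 61.6666...% ≈ 61.67%

61.67%


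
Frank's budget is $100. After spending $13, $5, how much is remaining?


Add up expenses:
$13 + $5 = $18
Subtract from budget:
$100 - $18 = $82

$82


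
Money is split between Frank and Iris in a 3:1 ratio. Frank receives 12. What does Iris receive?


Find the multiplier:
12 / 3 = 4
Apply to Iris's share:
1 x 4 = 4

4


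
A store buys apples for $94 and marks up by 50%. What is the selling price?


Calculate the markup amount:
50% of $94 = $47
Add to cost:
$94 + $47 = $141

$141


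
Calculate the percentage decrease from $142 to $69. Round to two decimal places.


Find the absolute change:
|69 - 142| = 73
Divide by original and multiply by 100:
73 / 142 x 100 = 51.4084...% ≈ 51.41%

51.41%


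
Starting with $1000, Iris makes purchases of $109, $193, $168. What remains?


Add up expenses:
$109 + $193 + $168 = $470
Subtract from budget:
$1000 - $470 = $530

$530


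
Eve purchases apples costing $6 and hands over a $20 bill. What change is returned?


Start with the amount paid:
$20
Subtract the price:
$20 - $6 = $14

$14


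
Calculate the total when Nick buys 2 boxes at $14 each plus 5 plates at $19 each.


Cost of boxes:
2 x $14 = $28
Cost of plates:
5 x $19 = $95
Add both:
$28 + $95 = $123

$123


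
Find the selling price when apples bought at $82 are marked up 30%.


Calculate the markup amount:
30% of $82 = $24.60
Add to cost:
$82 + $24.60 = $106.60

$106.60


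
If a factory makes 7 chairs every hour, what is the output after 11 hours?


Production rate: 7 chairs per hour
Time: 11 hours
Total: 7 x 11 = 77 chairs

77 chairs


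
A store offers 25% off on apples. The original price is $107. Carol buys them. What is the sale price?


Calculate the discount amount:
25% of $107 = $26.75
Subtract from original:
$107 - $26.75 = $80.25

$80.25


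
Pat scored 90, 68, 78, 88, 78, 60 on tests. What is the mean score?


Add the scores:
90 + 68 + 78 + 88 + 78 + 60 = 462
Divide by the number of tests:
462 / 6 = 77

77


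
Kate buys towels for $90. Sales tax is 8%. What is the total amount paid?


Calculate the tax:
8% of $90 = $7.20
Add tax to price:
$90 + $7.20 = $97.20

$97.20


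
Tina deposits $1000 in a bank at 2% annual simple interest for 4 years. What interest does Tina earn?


Use the formula I = P x R x T / 100
P x R x T = 1000 x 2 x 4 = 8000
I = 8000 / 100 = $80

$80


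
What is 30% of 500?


Convert percentage to decimal:
30% = 0.3
Multiply:
500 x 0.3 = 150

150


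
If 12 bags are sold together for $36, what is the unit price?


Total cost: $36
Number of items: 12
Unit price: $36 / 12 = $3

$3


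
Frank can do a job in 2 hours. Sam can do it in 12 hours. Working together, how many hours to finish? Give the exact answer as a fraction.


Frank's rate: 1/2 of the job per hour
Sam's rate: 1/12 of the job per hour
Combined rate: 1/2 + 1/12 = 7/12 per hour
Time = 1 / (7/12) = 12/7 hours (≈ 1.71 hours)

12/7 hours


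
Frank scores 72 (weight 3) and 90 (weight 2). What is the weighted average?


Weighted sum:
3 x 72 + 2 x 90 = 396
Total weight:
3 + 2 = 5
Weighted average:
396 / 5 = 79.2

79.2


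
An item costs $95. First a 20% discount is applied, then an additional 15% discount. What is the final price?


First discount:
20% of $95 = $19
Price after first discount:
$95 - $19 = $76
Second discount:
15% of $76 = $11.40
Final price:
$76 - $11.40 = $64.60

$64.60


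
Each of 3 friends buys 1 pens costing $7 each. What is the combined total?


Cost per person:
1 x $7 = $7
Group total:
3 x $7 = $21

$21


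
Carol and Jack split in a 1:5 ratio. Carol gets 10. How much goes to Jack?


Find the multiplier:
10 / 1 = 10
Apply to Jack's share:
5 x 10 = 50

50


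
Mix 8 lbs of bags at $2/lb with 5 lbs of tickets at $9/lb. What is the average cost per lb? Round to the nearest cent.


Cost of bags:
8 x $2 = $16
Cost of tickets:
5 x $9 = $45
Total cost: $16 + $45 = $61
Total weight: 13 lbs
Average: $61 / 13 = $4.6923... ≈ $4.69/lb

$4.69/lb


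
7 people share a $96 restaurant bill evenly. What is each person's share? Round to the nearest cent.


Total bill: $96
Number of people: 7
Each pays: $96 / 7 = $13.7142... ≈ $13.71

$13.71


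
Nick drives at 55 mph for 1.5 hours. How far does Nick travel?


Use the formula: distance = speed x time
Speed = 55 mph, Time = 1.5 hours
55 x 1.5 = 82.5 miles

82.5 miles


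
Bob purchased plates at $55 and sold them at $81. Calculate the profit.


Selling price = $81
Cost price = $55
Profit = selling price - cost price:
Profit = $81 - $55 = $26

$26


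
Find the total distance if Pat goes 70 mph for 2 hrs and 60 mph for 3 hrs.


Leg 1 distance:
70 x 2 = 140 miles
Leg 2 distance:
60 x 3 = 180 miles
Total distance:
140 + 180 = 320 miles

320 miles


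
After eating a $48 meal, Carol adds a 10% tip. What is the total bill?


Calculate the tip:
10% of $48 = $4.80
Add tip to meal cost:
$48 + $4.80 = $52.80

$52.80


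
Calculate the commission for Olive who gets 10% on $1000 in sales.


Convert rate to decimal:
10% = 0.1
Multiply by sales:
$1000 x 0.1 = $100

$100


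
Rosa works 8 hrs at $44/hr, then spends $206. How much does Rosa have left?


Calculate earnings:
8 x $44 = $352
Subtract spending:
$352 - $206 = $146

$146


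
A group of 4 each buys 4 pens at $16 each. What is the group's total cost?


Cost per person:
4 x $16 = $64
Group total:
4 x $64 = $256

$256


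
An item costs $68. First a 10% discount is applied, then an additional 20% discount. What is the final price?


First discount:
10% of $68 = $6.80
Price after first discount:
$68 - $6.80 = $61.20
Second discount:
20% of $61.20 = $12.24
Final price:
$61.20 - $12.24 = $48.96

$48.96


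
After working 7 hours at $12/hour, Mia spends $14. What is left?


Calculate earnings:
7 x $12 = $84
Subtract spending:
$84 - $14 = $70

$70


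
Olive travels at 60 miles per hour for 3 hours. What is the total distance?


Use the formula: distance = speed x time
Speed = 60 mph, Time = 3 hours
60 x 3 = 180 miles

180 miles


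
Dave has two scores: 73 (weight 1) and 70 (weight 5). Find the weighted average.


Weighted sum:
1 x 73 + 5 x 70 = 423
Total weight:
1 + 5 = 6
Weighted average:
423 / 6 = 70.5

70.5


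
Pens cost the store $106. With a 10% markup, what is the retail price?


Calculate the markup amount:
10% of $106 = $10.60
Add to cost:
$106 + $10.60 = $116.60

$116.60


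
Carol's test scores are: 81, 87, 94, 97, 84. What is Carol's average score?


Add the scores:
81 + 87 + 94 + 97 + 84 = 443
Divide by the number of tests:
443 / 5 = 88.6

88.6


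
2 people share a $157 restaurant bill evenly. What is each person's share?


Total bill: $157
Number of people: 2
Each pays: $157 / 2 = $78.50

$78.50


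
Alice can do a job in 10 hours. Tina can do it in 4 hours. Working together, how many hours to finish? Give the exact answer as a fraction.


Alice's rate: 1/10 of the job per hour
Tina's rate: 1/4 of the job per hour
Combined rate: 1/10 + 1/4 = 7/20 per hour
Time = 1 / (7/20) = 20/7 hours (≈ 2.86 hours)

20/7 hours


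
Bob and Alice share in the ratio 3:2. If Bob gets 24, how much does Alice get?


Find the multiplier:
24 / 3 = 8
Apply to Alice's share:
2 x 8 = 16

16


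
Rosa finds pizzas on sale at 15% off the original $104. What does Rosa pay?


Calculate the discount amount:
15% of $104 = $15.60
Subtract from original:
$104 - $15.60 = $88.40

$88.40


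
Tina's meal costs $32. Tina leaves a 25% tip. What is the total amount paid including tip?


Calculate the tip:
25% of $32 = $8
Add tip to meal cost:
$32 + $8 = $40

$40


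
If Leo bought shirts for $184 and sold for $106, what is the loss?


Selling price = $106
Cost price = $184
Loss = cost price - selling price:
Loss = $184 - $106 = $78

$78


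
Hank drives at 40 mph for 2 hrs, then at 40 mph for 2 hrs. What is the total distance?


Leg 1 distance:
40 x 2 = 80 miles
Leg 2 distance:
40 x 2 = 80 miles
Total distance:
80 + 80 = 160 miles

160 miles


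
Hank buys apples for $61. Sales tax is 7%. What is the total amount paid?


Calculate the tax:
7% of $61 = $4.27
Add tax to price:
$61 + $4.27 = $65.27

$65.27


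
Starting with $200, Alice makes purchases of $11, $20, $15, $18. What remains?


Add up expenses:
$11 + $20 + $15 + $18 = $64
Subtract from budget:
$200 - $64 = $136

$136


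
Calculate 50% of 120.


Convert percentage to decimal:
50% = 0.5
Multiply:
120 x 0.5 = 60

60


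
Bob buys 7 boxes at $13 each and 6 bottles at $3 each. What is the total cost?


Cost of boxes:
7 x $13 = $91
Cost of bottles:
6 x $3 = $18
Add both:
$91 + $18 = $109

$109


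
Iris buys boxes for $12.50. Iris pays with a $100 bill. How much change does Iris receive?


Start with the amount paid:
$100
Subtract the price:
$100 - $12.50 = $87.50

$87.50


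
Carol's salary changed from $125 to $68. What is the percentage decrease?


Find the absolute change:
|68 - 125| = 57
Divide by original and multiply by 100:
57 / 125 x 100 = 45.6%

45.6%


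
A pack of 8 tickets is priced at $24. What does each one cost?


Total cost: $24
Number of items: 8
Unit price: $24 / 8 = $3

$3


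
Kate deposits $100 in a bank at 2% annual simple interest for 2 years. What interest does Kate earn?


Use the formula I = P x R x T / 100
P x R x T = 100 x 2 x 2 = 400
I = 400 / 100 = $4

$4


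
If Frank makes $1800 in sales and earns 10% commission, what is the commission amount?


Convert rate to decimal:
10% = 0.1
Multiply by sales:
$1800 x 0.1 = $180

$180


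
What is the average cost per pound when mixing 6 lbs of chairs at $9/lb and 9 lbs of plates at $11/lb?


Cost of chairs:
6 x $9 = $54
Cost of plates:
9 x $11 = $99
Total cost: $54 + $99 = $153
Total weight: 15 lbs
Average: $153 / 15 = $10.20/lb

$10.20/lb


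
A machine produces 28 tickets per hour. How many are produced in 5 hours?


Production rate: 28 tickets per hour
Time: 5 hours
Total: 28 x 5 = 140 tickets

140 tickets


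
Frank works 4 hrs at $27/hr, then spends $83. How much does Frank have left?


Calculate earnings:
4 x $27 = $108
Subtract spending:
$108 - $83 = $25

$25


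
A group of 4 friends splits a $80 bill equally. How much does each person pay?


Total bill: $80
Number of people: 4
Each pays: $80 / 4 = $20

$20


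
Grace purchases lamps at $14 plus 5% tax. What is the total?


Calculate the tax:
5% of $14 = $0.70
Add tax to price:
$14 + $0.70 = $14.70

$14.70


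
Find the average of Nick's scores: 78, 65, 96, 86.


Add the scores:
78 + 65 + 96 + 86 = 325
Divide by the number of tests:
325 / 4 = 81.25

81.25


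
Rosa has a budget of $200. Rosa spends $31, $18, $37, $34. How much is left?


Add up expenses:
$31 + $18 + $37 + $34 = $120
Subtract from budget:
$200 - $120 = $80

$80


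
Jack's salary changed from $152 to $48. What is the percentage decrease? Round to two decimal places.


Find the absolute change:
|48 - 152| = 104
Divide by original and multiply by 100:
104 / 152 x 100 = 68.4210...% ≈ 68.42%

68.42%


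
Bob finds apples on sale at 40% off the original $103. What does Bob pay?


Calculate the discount amount:
40% of $103 = $41.20
Subtract from original:
$103 - $41.20 = $61.80

$61.80


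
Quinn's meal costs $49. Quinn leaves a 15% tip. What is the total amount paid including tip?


Calculate the tip:
15% of $49 = $7.35
Add tip to meal cost:
$49 + $7.35 = $56.35

$56.35


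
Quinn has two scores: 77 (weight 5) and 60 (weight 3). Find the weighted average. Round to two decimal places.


Weighted sum:
5 x 77 + 3 x 60 = 565
Total weight:
5 + 3 = 8
Weighted average:
565 / 8 = 70.625 ≈ 70.63

70.63


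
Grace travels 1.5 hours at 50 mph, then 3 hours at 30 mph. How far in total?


Leg 1 distance:
50 x 1.5 = 75 miles
Leg 2 distance:
30 x 3 = 90 miles
Total distance:
75 + 90 = 165 miles

165 miles


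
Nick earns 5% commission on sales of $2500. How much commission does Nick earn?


Convert rate to decimal:
5% = 0.05
Multiply by sales:
$2500 x 0.05 = $125

$125


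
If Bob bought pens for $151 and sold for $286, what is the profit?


Selling price = $286
Cost price = $151
Profit = selling price - cost price:
Profit = $286 - $151 = $135

$135


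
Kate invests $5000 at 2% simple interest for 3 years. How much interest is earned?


Use the formula I = P x R x T / 100
P x R x T = 5000 x 2 x 3 = 30000
I = 30000 / 100 = $300

$300


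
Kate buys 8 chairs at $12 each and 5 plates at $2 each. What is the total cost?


Cost of chairs:
8 x $12 = $96
Cost of plates:
5 x $2 = $10
Add both:
$96 + $10 = $106

$106


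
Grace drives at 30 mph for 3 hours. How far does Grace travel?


Use the formula: distance = speed x time
Speed = 30 mph, Time = 3 hours
30 x 3 = 90 miles

90 miles


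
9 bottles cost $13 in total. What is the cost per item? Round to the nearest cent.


Total cost: $13
Number of items: 9
Unit price: $13 / 9 = $1.4444... ≈ $1.44

$1.44


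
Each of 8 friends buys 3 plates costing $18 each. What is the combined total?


Cost per person:
3 x $18 = $54
Group total:
8 x $54 = $432

$432


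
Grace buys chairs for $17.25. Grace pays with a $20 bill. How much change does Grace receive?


Start with the amount paid:
$20
Subtract the price:
$20 - $17.25 = $2.75

$2.75


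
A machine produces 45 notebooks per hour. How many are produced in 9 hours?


Production rate: 45 notebooks per hour
Time: 9 hours
Total: 45 x 9 = 405 notebooks

405 notebooks


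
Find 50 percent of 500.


Convert percentage to decimal:
50% = 0.5
Multiply:
500 x 0.5 = 250

250


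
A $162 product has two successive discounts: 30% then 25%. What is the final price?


First discount:
30% of $162 = $48.60
Price after first discount:
$162 - $48.60 = $113.40
Second discount:
25% of $113.40 = $28.35
Final price:
$113.40 - $28.35 = $85.05

$85.05


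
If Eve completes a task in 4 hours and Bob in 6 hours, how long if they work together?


Eve's rate: 1/4 of the job per hour
Bob's rate: 1/6 of the job per hour
Combined rate: 1/4 + 1/6 = 5/12 per hour
Time = 1 / (5/12) = 12/5 = 2.4 hours

2.4 hours


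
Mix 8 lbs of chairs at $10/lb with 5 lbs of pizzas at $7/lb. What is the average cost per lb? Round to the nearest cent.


Cost of chairs:
8 x $10 = $80
Cost of pizzas:
5 x $7 = $35
Total cost: $80 + $35 = $115
Total weight: 13 lbs
Average: $115 / 13 = $8.8461... ≈ $8.85/lb

$8.85/lb


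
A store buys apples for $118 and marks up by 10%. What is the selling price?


Calculate the markup amount:
10% of $118 = $11.80
Add to cost:
$118 + $11.80 = $129.80

$129.80


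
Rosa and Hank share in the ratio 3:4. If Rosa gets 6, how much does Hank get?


Find the multiplier:
6 / 3 = 2
Apply to Hank's share:
4 x 2 = 8

8


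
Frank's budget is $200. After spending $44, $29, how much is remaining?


Add up expenses:
$44 + $29 = $73
Subtract from budget:
$200 - $73 = $127

$127


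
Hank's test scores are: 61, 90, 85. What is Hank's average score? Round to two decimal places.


Add the scores:
61 + 90 + 85 = 236
Divide by the number of tests:
236 / 3 = 78.6666... ≈ 78.67

78.67


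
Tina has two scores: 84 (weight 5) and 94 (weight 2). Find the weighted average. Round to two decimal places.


Weighted sum:
5 x 84 + 2 x 94 = 608
Total weight:
5 + 2 = 7
Weighted average:
608 / 7 = 86.8571... ≈ 86.86

86.86


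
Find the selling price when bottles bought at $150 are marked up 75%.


Calculate the markup amount:
75% of $150 = $112.50
Add to cost:
$150 + $112.50 = $262.50

$262.50


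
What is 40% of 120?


Convert percentage to decimal:
40% = 0.4
Multiply:
120 x 0.4 = 48

48


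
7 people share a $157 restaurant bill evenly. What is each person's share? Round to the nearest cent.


Total bill: $157
Number of people: 7
Each pays: $157 / 7 = $22.4285... ≈ $22.43

$22.43


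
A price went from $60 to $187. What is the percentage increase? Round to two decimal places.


Find the absolute change:
|187 - 60| = 127
Divide by original and multiply by 100:
127 / 60 x 100 = 211.6666...% ≈ 211.67%

211.67%


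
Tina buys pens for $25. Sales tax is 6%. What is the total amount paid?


Calculate the tax:
6% of $25 = $1.50
Add tax to price:
$25 + $1.50 = $26.50

$26.50


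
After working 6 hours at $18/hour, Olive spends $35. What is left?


Calculate earnings:
6 x $18 = $108
Subtract spending:
$108 - $35 = $73

$73


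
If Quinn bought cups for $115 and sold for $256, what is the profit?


Selling price = $256
Cost price = $115
Profit = selling price - cost price:
Profit = $256 - $115 = $141

$141


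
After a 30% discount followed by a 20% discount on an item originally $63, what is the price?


First discount:
30% of $63 = $18.90
Price after first discount:
$63 - $18.90 = $44.10
Second discount:
20% of $44.10 = $8.82
Final price:
$44.10 - $8.82 = $35.28

$35.28


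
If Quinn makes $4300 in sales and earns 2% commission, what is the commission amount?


Convert rate to decimal:
2% = 0.02
Multiply by sales:
$4300 x 0.02 = $86

$86


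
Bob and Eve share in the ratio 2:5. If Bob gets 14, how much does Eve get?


Find the multiplier:
14 / 2 = 7
Apply to Eve's share:
5 x 7 = 35

35


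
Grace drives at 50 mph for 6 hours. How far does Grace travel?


Use the formula: distance = speed x time
Speed = 50 mph, Time = 6 hours
50 x 6 = 300 miles

300 miles


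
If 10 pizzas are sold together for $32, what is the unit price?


Total cost: $32
Number of items: 10
Unit price: $32 / 10 = $3.20

$3.20


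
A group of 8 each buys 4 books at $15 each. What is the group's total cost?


Cost per person:
4 x $15 = $60
Group total:
8 x $60 = $480

$480


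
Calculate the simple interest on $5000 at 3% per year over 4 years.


Use the formula I = P x R x T / 100
P x R x T = 5000 x 3 x 4 = 60000
I = 60000 / 100 = $600

$600


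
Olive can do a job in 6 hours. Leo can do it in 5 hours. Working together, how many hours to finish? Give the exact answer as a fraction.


Olive's rate: 1/6 of the job per hour
Leo's rate: 1/5 of the job per hour
Combined rate: 1/6 + 1/5 = 11/30 per hour
Time = 1 / (11/30) = 30/11 hours (≈ 2.73 hours)

30/11 hours


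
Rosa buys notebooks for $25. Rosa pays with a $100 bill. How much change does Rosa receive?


Start with the amount paid:
$100
Subtract the price:
$100 - $25 = $75

$75


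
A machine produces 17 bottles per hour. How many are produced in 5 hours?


Production rate: 17 bottles per hour
Time: 5 hours
Total: 17 x 5 = 85 bottles

85 bottles


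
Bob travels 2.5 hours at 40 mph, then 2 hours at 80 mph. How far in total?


Leg 1 distance:
40 x 2.5 = 100 miles
Leg 2 distance:
80 x 2 = 160 miles
Total distance:
100 + 160 = 260 miles

260 miles


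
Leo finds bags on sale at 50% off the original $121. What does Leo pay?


Calculate the discount amount:
50% of $121 = $60.50
Subtract from original:
$121 - $60.50 = $60.50

$60.50


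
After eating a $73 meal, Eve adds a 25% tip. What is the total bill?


Calculate the tip:
25% of $73 = $18.25
Add tip to meal cost:
$73 + $18.25 = $91.25

$91.25


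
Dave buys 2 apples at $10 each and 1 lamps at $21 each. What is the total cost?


Cost of apples:
2 x $10 = $20
Cost of lamps:
1 x $21 = $21
Add both:
$20 + $21 = $41

$41


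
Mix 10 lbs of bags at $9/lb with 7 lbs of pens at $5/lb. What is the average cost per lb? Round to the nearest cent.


Cost of bags:
10 x $9 = $90
Cost of pens:
7 x $5 = $35
Total cost: $90 + $35 = $125
Total weight: 17 lbs
Average: $125 / 17 = $7.3529... ≈ $7.35/lb

$7.35/lb


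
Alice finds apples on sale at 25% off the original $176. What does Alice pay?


Calculate the discount amount:
25% of $176 = $44
Subtract from original:
$176 - $44 = $132

$132


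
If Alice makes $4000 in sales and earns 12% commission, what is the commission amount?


Convert rate to decimal:
12% = 0.12
Multiply by sales:
$4000 x 0.12 = $480

$480
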